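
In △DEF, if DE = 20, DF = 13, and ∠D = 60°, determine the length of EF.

By the law of cosines: EF^2 = DE^2 + DF^2 - 2*DE*DF*cos(D)
EF^2 = 20^2 + 13^2 - 2*20*13*cos(60°)
EF^2 = 400 + 169 - 520*(1/2)
EF^2 = 309
EF = sqrt(309)

sqrt(309)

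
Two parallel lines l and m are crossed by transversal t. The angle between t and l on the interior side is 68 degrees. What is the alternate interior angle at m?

Alternate interior angles formed by parallel lines and a transversal are equal.
The given angle is 68 degrees.
The alternate interior angle = 68 degrees.

68 degrees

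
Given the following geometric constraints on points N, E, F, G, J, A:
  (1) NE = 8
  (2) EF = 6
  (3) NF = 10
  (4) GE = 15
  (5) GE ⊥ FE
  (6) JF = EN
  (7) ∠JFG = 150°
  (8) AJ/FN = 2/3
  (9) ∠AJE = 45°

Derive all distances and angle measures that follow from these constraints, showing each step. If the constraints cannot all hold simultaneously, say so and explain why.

The constraints are consistent.

From the given relations:
  JF = EN = 8
  AJ = 2/3·FN = 2/3·10 ≈ 6.67

Step 1: From FE = 6, EG = 15, and ∠FEG = 90°, by the law of cosines:
  FG² = FE² + EG² - 2·FE·EG·cos(90°) = 36 + 225 - 0 = 261
  FG = 3·√29

Step 2: From NE = 8, NF = 10, EF = 6, by the inverse law of cosines:
  cos(∠ENF) = (NE² + NF² - EF²) / (2·NE·NF)
  ∠ENF = 36.87°

Step 3: From EF = 6, EN = 8, FN = 10, by the inverse law of cosines:
  cos(∠FEN) = (EF² + EN² - FN²) / (2·EF·EN)
  ∠FEN = 90°

Step 4: From FE = 6, FN = 10, EN = 8, by the inverse law of cosines:
  cos(∠EFN) = (FE² + FN² - EN²) / (2·FE·FN)
  ∠EFN = 53.13°

Step 5: From GF = 3·√29, FJ = 8, and ∠GFJ = 150°, by the law of cosines:
  GJ² = GF² + FJ² - 2·GF·FJ·cos(150°) = 261 + 64 + 223.9 = 548.9
  GJ ≈ 23.43

Step 6: From FE = 6, FG = 3·√29, EG = 15, by the inverse law of cosines:
  cos(∠EFG) = (FE² + FG² - EG²) / (2·FE·FG)
  ∠EFG = 68.2°

Step 7: From GE = 15, GF = 3·√29, EF = 6, by the inverse law of cosines:
  cos(∠EGF) = (GE² + GF² - EF²) / (2·GE·GF)
  ∠EGF = 21.8°

Step 8: From GF = 3·√29, GJ = 23.43, FJ = 8, by the inverse law of cosines:
  cos(∠FGJ) = (GF² + GJ² - FJ²) / (2·GF·GJ)
  ∠FGJ = 9.83°

Step 9: From JF = 8, JG = 23.43, FG = 3·√29, by the inverse law of cosines:
  cos(∠FJG) = (JF² + JG² - FG²) / (2·JF·JG)
  ∠FJG = 20.17°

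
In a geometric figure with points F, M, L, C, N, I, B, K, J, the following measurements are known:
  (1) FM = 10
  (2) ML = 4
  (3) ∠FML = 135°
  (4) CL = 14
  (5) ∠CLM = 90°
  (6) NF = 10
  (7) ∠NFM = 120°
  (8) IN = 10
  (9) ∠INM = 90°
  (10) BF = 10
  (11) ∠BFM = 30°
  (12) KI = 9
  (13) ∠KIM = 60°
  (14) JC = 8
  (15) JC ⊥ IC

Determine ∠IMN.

Step 1: By the law of cosines on triangle NFM: NM² = 10² + 10² − 2·10·10·cos(120°) = 300, so NM = 10·√3.
Step 2: By the law of cosines on triangle MNI: MI² = (10·√3)² + 10² − 2·10·√3·10·cos(90°) = 400, so MI = 20.
Step 3: By the inverse law of cosines on triangle IMN: cos(∠IMN) = (20² + (10·√3)² − 10²) / (2·20·10·√3) = 600/692.82 = 0.866, so ∠IMN = 30°.

Therefore, the measure of angle ∠IMN = 30°.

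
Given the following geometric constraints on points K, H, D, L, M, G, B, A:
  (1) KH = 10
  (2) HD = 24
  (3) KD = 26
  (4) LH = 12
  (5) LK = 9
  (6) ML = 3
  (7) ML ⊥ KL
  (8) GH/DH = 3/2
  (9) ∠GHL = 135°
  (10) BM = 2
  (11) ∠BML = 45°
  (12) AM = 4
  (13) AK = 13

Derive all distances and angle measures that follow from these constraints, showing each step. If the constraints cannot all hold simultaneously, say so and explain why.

The constraints are consistent.

From the given relations:
  GH = 3/2·DH = 3/2·24 = 36

Step 1: From KL = 9, LM = 3, and ∠KLM = 90°, by the law of cosines:
  KM² = KL² + LM² - 2·KL·LM·cos(90°) = 81 + 9 - 0 = 90
  KM = 3·√10

Step 2: From LH = 12, HG = 36, and ∠LHG = 135°, by the law of cosines:
  LG² = LH² + HG² - 2·LH·HG·cos(135°) = 144 + 1296 + 610.9 = 2051
  LG ≈ 45.29

Step 3: From LM = 3, MB = 2, and ∠LMB = 45°, by the law of cosines:
  LB² = LM² + MB² - 2·LM·MB·cos(45°) = 9 + 4 - 8.485 = 4.515
  LB ≈ 2.12

Step 4: From KD = 26, KH = 10, DH = 24, by the inverse law of cosines:
  cos(∠DKH) = (KD² + KH² - DH²) / (2·KD·KH)
  ∠DKH = 67.38°

Step 5: From KH = 10, KL = 9, HL = 12, by the inverse law of cosines:
  cos(∠HKL) = (KH² + KL² - HL²) / (2·KH·KL)
  ∠HKL = 78.14°

Step 6: From HD = 24, HK = 10, DK = 26, by the inverse law of cosines:
  cos(∠DHK) = (HD² + HK² - DK²) / (2·HD·HK)
  ∠DHK = 90°

Step 7: From HK = 10, HL = 12, KL = 9, by the inverse law of cosines:
  cos(∠KHL) = (HK² + HL² - KL²) / (2·HK·HL)
  ∠KHL = 47.22°

Step 8: From DH = 24, DK = 26, HK = 10, by the inverse law of cosines:
  cos(∠HDK) = (DH² + DK² - HK²) / (2·DH·DK)
  ∠HDK = 22.62°

Step 9: From LH = 12, LK = 9, HK = 10, by the inverse law of cosines:
  cos(∠HLK) = (LH² + LK² - HK²) / (2·LH·LK)
  ∠HLK = 54.64°

Step 10: From KA = 13, KM = 3·√10, AM = 4, by the inverse law of cosines:
  cos(∠AKM) = (KA² + KM² - AM²) / (2·KA·KM)
  ∠AKM = 9.88°

Step 11: From KL = 9, KM = 3·√10, LM = 3, by the inverse law of cosines:
  cos(∠LKM) = (KL² + KM² - LM²) / (2·KL·KM)
  ∠LKM = 18.43°

Step 12: From LB = 2.12, LM = 3, BM = 2, by the inverse law of cosines:
  cos(∠BLM) = (LB² + LM² - BM²) / (2·LB·LM)
  ∠BLM = 41.73°

Step 13: From LG = 45.29, LH = 12, GH = 36, by the inverse law of cosines:
  cos(∠GLH) = (LG² + LH² - GH²) / (2·LG·LH)
  ∠GLH = 34.2°

Step 14: From MA = 4, MK = 3·√10, AK = 13, by the inverse law of cosines:
  cos(∠AMK) = (MA² + MK² - AK²) / (2·MA·MK)
  ∠AMK = 146.11°

Step 15: From MK = 3·√10, ML = 3, KL = 9, by the inverse law of cosines:
  cos(∠KML) = (MK² + ML² - KL²) / (2·MK·ML)
  ∠KML = 71.57°

Step 16: From GH = 36, GL = 45.29, HL = 12, by the inverse law of cosines:
  cos(∠HGL) = (GH² + GL² - HL²) / (2·GH·GL)
  ∠HGL = 10.8°

Step 17: From BL = 2.12, BM = 2, LM = 3, by the inverse law of cosines:
  cos(∠LBM) = (BL² + BM² - LM²) / (2·BL·BM)
  ∠LBM = 93.27°

Step 18: From AK = 13, AM = 4, KM = 3·√10, by the inverse law of cosines:
  cos(∠KAM) = (AK² + AM² - KM²) / (2·AK·AM)
  ∠KAM = 24.01°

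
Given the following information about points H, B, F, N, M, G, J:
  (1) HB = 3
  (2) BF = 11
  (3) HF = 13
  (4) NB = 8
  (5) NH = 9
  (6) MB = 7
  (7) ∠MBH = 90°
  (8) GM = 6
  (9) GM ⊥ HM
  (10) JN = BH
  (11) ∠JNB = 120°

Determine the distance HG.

Step 1: By the law of cosines on triangle HBM: HM² = 3² + 7² − 2·3·7·cos(90°) = 58, so HM = √58.
Step 2: By the law of cosines on triangle HMG: HG² = √58² + 6² − 2·√58·6·cos(90°) = 94, so HG = √94.

Therefore, the length of HG = √94.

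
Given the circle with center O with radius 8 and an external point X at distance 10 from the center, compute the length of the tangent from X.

The tangent, radius, and line from the external point to the center form a right triangle.
The right angle is where the tangent meets the radius.
By the Pythagorean theorem: tangent² + 8² = 10²
tangent² = 100 - 64 = 36
tangent = 6

6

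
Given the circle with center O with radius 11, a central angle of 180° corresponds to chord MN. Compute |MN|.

Chord = 2(11) sin(90°) = 22

22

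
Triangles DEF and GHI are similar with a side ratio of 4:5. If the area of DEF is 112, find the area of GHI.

For similar figures, the area ratio equals the square of the side ratio.
Side ratio (DEF to GHI) = 4:5, so area ratio = 4^2:5^2 = 16:25.
If the area of DEF is 112, then the area of GHI = 112 * (25/16) = 175.

175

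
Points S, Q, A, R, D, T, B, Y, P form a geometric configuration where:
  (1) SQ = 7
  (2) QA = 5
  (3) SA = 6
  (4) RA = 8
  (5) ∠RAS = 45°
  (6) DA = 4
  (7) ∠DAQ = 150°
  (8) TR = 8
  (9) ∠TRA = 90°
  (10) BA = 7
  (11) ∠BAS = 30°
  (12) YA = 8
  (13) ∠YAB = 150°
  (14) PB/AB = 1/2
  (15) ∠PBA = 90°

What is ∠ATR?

Step 1: By the law of cosines on triangle TRA: TA² = 8² + 8² − 2·8·8·cos(90°) = 128, so TA = 8·√2.
Step 2: By the inverse law of cosines on triangle ATR: cos(∠ATR) = ((8·√2)² + 8² − 8²) / (2·8·√2·8) = 128/181.02 = 0.7071, so ∠ATR = 45°.

Therefore, the measure of angle ∠ATR = 45°.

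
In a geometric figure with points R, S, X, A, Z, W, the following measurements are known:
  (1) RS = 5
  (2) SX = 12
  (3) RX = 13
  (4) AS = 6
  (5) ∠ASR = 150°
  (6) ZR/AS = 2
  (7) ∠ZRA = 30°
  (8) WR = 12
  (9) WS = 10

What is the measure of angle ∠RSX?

Step 1: By the inverse law of cosines on triangle RSX: cos(∠RSX) = (5² + 12² − 13²) / (2·5·12) = 0/120 = 0, so ∠RSX = 90°.

Therefore, the measure of angle ∠RSX = 90°.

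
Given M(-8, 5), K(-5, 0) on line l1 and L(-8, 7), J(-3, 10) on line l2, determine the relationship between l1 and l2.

Slope of line 1: m1 = (0 - 5)/(-5 - -8) = -5/3 = -5/3
Slope of line 2: m2 = (10 - 7)/(-3 - -8) = 3/5 = 3/5
Two lines are perpendicular when the product of their slopes is -1 (negative reciprocals).
m1 * m2 = (-5/3) * (3/5) = -1, confirming perpendicularity.

Perpendicular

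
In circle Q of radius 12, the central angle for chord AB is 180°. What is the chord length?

Drop a perpendicular from the center to the chord, bisecting both the chord and the central angle.
Each half-chord = r sin(θ/2) = 12 sin(90°).
The full chord = 2 × 12 × sin(90°) = 24.

24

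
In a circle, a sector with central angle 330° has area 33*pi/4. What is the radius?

The sector covers 330°/360° = 11/12 of the full circle.
Full circle area = 33*pi/4 / 11/12 = 9*pi.
Since full area = πr², we get r² = 9*pi/π = 9, so r = 3.

3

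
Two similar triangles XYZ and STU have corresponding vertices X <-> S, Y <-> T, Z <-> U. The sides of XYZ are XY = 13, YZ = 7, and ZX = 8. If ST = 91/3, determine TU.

k = 91/3/13 = 7/3. TU = 7/3 * 7 = 49/3.

49/3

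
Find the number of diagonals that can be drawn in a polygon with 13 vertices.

Total line segments between 13 vertices = C(13,2) = 78.
Subtract the 13 sides: 78 - 13 = 65 diagonals.

65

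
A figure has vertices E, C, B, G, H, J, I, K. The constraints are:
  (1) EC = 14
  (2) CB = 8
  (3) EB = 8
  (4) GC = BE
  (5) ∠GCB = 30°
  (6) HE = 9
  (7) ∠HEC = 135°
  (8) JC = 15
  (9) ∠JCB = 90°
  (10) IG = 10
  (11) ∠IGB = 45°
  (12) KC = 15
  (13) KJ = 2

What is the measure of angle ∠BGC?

From the given relations: GC = BE = 8.
Step 1: By the law of cosines on triangle GCB: GB² = 8² + 8² − 2·8·8·cos(30°) = 17.15, so GB ≈ 4.14.
Step 2: By the inverse law of cosines on triangle BGC: cos(∠BGC) = (4.14² + 8² − 8²) / (2·4.14·8) = 17.15/66.26 = 0.2588, so ∠BGC = 75°.

Therefore, the measure of angle ∠BGC = 75°.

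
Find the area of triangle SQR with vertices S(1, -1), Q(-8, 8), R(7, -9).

The Shoelace formula computes the area from vertex coordinates by summing cross products.
For vertices (1,-1), (-8,8), (7,-9):
Signed sum = 1*8 - -8*-1 + -8*-9 - 7*8 + 7*-1 - 1*-9
= 0 + 16 + 2 = 18
Area = (1/2)|18| = 9.

9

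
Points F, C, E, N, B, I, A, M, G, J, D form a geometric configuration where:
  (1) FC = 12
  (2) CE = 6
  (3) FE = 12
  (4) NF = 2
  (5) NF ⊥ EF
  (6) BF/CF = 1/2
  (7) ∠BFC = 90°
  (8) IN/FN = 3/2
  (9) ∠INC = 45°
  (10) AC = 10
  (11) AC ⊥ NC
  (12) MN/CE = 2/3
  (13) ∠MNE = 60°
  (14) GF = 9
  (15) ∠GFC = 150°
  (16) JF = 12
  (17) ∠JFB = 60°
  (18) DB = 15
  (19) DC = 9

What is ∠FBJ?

From the given relations: BF = 1/2·CF = 1/2·12 = 6.
Step 1: By the law of cosines on triangle BFJ: BJ² = 6² + 12² − 2·6·12·cos(60°) = 108, so BJ = 6·√3.
Step 2: By the inverse law of cosines on triangle FBJ: cos(∠FBJ) = (6² + (6·√3)² − 12²) / (2·6·6·√3) = 0/124.71 = 0, so ∠FBJ = 90°.

Therefore, the measure of angle ∠FBJ = 90°.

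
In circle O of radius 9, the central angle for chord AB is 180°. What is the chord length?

Chord = 2(9) sin(90°) = 18

18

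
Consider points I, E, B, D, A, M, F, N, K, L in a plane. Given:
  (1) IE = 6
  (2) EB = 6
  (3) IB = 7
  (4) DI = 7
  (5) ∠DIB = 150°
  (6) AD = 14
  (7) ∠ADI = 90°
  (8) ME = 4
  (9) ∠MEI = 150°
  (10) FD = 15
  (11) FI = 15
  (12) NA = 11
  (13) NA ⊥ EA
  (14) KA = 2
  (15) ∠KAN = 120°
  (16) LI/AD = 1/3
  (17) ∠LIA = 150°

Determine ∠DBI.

Step 1: By the law of cosines on triangle BID: BD² = 7² + 7² − 2·7·7·cos(150°) = 182.87, so BD ≈ 13.52.
Step 2: By the inverse law of cosines on triangle DBI: cos(∠DBI) = (13.52² + 7² − 7²) / (2·13.52·7) = 182.87/189.32 = 0.9659, so ∠DBI = 15°.

Therefore, the measure of angle ∠DBI = 15°.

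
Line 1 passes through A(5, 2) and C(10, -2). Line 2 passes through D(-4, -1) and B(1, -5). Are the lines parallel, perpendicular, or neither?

Slope of line 1: m1 = (-2 - 2)/(10 - 5) = -4/5 = -4/5
Slope of line 2: m2 = (-5 - -1)/(1 - -4) = -4/5 = -4/5
m1 = m2, so the lines are parallel.

Parallel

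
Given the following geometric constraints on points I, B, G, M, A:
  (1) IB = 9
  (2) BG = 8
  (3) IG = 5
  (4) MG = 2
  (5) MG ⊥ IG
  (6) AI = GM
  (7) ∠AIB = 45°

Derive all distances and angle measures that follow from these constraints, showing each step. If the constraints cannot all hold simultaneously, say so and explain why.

The constraints are consistent.

From the given relations:
  AI = GM = 2

Step 1: From IG = 5, GM = 2, and ∠IGM = 90°, by the law of cosines:
  IM² = IG² + GM² - 2·IG·GM·cos(90°) = 25 + 4 - 0 = 29
  IM = √29

Step 2: From BI = 9, IA = 2, and ∠BIA = 45°, by the law of cosines:
  BA² = BI² + IA² - 2·BI·IA·cos(45°) = 81 + 4 - 25.46 = 59.54
  BA ≈ 7.72

Step 3: From IB = 9, IG = 5, BG = 8, by the inverse law of cosines:
  cos(∠BIG) = (IB² + IG² - BG²) / (2·IB·IG)
  ∠BIG = 62.18°

Step 4: From BG = 8, BI = 9, GI = 5, by the inverse law of cosines:
  cos(∠GBI) = (BG² + BI² - GI²) / (2·BG·BI)
  ∠GBI = 33.56°

Step 5: From GB = 8, GI = 5, BI = 9, by the inverse law of cosines:
  cos(∠BGI) = (GB² + GI² - BI²) / (2·GB·GI)
  ∠BGI = 84.26°

Step 6: From IG = 5, IM = √29, GM = 2, by the inverse law of cosines:
  cos(∠GIM) = (IG² + IM² - GM²) / (2·IG·IM)
  ∠GIM = 21.8°

Step 7: From BA = 7.72, BI = 9, AI = 2, by the inverse law of cosines:
  cos(∠ABI) = (BA² + BI² - AI²) / (2·BA·BI)
  ∠ABI = 10.56°

Step 8: From MG = 2, MI = √29, GI = 5, by the inverse law of cosines:
  cos(∠GMI) = (MG² + MI² - GI²) / (2·MG·MI)
  ∠GMI = 68.2°

Step 9: From AB = 7.72, AI = 2, BI = 9, by the inverse law of cosines:
  cos(∠BAI) = (AB² + AI² - BI²) / (2·AB·AI)
  ∠BAI = 124.44°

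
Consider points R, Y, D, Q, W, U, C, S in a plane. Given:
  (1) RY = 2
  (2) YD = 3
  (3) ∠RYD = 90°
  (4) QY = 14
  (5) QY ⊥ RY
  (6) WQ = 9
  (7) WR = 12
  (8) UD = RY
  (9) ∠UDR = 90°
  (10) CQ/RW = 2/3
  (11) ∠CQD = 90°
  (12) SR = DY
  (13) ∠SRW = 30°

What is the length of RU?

From the given relations: UD = RY = 2.
Step 1: By the law of cosines on triangle DYR: DR² = 3² + 2² − 2·3·2·cos(90°) = 13, so DR = √13.
Step 2: By the law of cosines on triangle RDU: RU² = √13² + 2² − 2·√13·2·cos(90°) = 17, so RU = √17.

Therefore, the length of RU = √17.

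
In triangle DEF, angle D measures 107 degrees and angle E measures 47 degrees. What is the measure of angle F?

angle F = 180 - 107 - 47 = 26 degrees.

26 degrees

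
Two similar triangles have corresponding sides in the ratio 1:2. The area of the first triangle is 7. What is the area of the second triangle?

Area ratio = (1/2)^2 = 1/4. Area of the second triangle = 7 * 4/1 = 28.

28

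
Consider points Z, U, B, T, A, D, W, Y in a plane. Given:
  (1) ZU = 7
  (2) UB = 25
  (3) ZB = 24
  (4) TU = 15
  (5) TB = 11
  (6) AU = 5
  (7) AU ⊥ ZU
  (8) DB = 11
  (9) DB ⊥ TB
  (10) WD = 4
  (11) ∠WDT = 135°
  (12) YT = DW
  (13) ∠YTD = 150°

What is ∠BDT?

Step 1: By the law of cosines on triangle DBT: DT² = 11² + 11² − 2·11·11·cos(90°) = 242, so DT = 11·√2.
Step 2: By the inverse law of cosines on triangle BDT: cos(∠BDT) = (11² + (11·√2)² − 11²) / (2·11·11·√2) = 242/342.24 = 0.7071, so ∠BDT = 45°.

Therefore, the measure of angle ∠BDT = 45°.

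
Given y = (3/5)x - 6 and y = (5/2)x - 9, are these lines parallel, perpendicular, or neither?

Slope of line 1: m1 = 3/5
Slope of line 2: m2 = 5/2
m1 != m2 and m1*m2 = 3/2 != -1. Neither.

Neither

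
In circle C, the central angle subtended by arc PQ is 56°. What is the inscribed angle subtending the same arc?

By the inscribed angle theorem, the inscribed angle is half the central angle.
Inscribed angle = 56° / 2 = 28°

28°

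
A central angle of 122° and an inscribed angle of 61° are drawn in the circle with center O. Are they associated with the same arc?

By the inscribed angle theorem, if both angles subtend the same arc, the inscribed angle must be half the central angle.
Half of 122° = 61°, which equals the given inscribed angle of 61°.
Therefore, yes, they correspond to the same arc.

Yes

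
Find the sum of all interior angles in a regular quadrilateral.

The sum of interior angles of an n-sided polygon is (n - 2) * 180.
For n = 4: (4 - 2) * 180 = 2 * 180 = 360 degrees.

360 degrees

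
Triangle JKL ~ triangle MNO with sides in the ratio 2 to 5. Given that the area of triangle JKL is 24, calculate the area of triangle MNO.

For similar figures, the area ratio equals the square of the side ratio.
Side ratio (JKL to MNO) = 2:5, so area ratio = 2^2:5^2 = 4:25.
If the area of JKL is 24, then the area of MNO = 24 * (25/4) = 150.

150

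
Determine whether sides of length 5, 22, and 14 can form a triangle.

No.
The triangle inequality is violated: 5 + 14 = 19 ≤ 22.
These lengths cannot form a triangle.

No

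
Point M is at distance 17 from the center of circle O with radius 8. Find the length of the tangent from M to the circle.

tangent = √(d² - r²) = √(17² - 8²) = √(289 - 64) = √225 = 15

15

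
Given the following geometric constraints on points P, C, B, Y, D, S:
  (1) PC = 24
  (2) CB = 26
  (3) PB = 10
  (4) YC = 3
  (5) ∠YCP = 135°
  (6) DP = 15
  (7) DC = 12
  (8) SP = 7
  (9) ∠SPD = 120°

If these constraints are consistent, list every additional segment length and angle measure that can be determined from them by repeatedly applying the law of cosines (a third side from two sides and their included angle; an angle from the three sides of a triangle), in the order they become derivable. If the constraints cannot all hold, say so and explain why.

The constraints are consistent. Derivable facts, in order:
After 1 step:
- DS ≈ 19.47
- PY ≈ 26.21
- ∠BCP = 22.62°
- ∠BPC = 90°
- ∠CBP = 67.38°
- ∠CDP = 125.1°
- ∠CPD = 24.15°
- ∠DCP = 30.75°
After 2 steps:
- ∠CPY = 4.64°
- ∠CYP = 40.36°
- ∠DSP = 41.86°
- ∠PDS = 18.14°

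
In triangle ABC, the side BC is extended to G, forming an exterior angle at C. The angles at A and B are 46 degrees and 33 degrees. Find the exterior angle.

Exterior angle = 46 + 33 = 79 degrees (exterior angle theorem).

79 degrees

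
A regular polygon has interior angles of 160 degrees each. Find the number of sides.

Each interior angle of a regular n-gon is (n - 2) * 180 / n.
Setting this equal to 160:
(n - 2) * 180 / n = 160
Each exterior angle = 180 - 160 = 20 degrees.
Since exterior angles sum to 360: n = 360 / 20 = 18.

18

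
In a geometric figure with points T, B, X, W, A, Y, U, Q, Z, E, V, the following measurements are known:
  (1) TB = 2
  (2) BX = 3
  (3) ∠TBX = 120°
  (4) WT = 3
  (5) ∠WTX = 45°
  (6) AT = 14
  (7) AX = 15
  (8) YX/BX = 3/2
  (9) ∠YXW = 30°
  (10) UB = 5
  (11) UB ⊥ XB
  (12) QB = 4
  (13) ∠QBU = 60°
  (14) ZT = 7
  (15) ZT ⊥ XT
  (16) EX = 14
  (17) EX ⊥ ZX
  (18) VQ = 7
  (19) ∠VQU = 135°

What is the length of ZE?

Step 1: By the law of cosines on triangle XBT: XT² = 3² + 2² − 2·3·2·cos(120°) = 19, so XT = √19.
Step 2: By the law of cosines on triangle ZTX: ZX² = 7² + √19² − 2·7·√19·cos(90°) = 68, so ZX = 2·√17.
Step 3: By the law of cosines on triangle ZXE: ZE² = (2·√17)² + 14² − 2·2·√17·14·cos(90°) = 264, so ZE = 2·√66.

Therefore, the length of ZE = 2·√66.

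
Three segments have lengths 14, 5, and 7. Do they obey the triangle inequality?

No.
The triangle inequality is violated: 5 + 7 = 12 ≤ 14.
These lengths cannot form a triangle.

No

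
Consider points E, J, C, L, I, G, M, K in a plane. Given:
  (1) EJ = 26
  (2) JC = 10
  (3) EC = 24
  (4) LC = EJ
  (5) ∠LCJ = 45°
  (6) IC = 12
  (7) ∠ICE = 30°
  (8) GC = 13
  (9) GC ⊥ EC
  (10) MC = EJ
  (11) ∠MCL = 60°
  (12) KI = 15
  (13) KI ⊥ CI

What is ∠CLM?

From the given relations: LC = EJ = 26; MC = EJ = 26.
Step 1: By the law of cosines on triangle LCM: LM² = 26² + 26² − 2·26·26·cos(60°) = 676, so LM = 26.
Step 2: By the inverse law of cosines on triangle CLM: cos(∠CLM) = (26² + 26² − 26²) / (2·26·26) = 676/1352 = 0.5, so ∠CLM = 60°.

Therefore, the measure of angle ∠CLM = 60°.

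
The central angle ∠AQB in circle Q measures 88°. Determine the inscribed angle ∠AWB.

Inscribed angle = 88° / 2 = 44° (inscribed angle theorem).

44°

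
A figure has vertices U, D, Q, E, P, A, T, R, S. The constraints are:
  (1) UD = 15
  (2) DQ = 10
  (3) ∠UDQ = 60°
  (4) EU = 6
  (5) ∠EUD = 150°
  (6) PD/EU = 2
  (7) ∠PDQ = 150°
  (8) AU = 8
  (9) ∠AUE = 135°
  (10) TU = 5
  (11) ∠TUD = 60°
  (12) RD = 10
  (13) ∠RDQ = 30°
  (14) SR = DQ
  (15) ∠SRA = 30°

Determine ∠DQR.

Step 1: By the law of cosines on triangle QDR: QR² = 10² + 10² − 2·10·10·cos(30°) = 26.79, so QR ≈ 5.18.
Step 2: By the inverse law of cosines on triangle DQR: cos(∠DQR) = (10² + 5.18² − 10²) / (2·10·5.18) = 26.79/103.53 = 0.2588, so ∠DQR = 75°.

Therefore, the measure of angle ∠DQR = 75°.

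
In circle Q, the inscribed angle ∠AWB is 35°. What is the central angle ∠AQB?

By the inscribed angle theorem, the central angle is twice the inscribed angle.
Central angle = 2 × 35° = 70°

70°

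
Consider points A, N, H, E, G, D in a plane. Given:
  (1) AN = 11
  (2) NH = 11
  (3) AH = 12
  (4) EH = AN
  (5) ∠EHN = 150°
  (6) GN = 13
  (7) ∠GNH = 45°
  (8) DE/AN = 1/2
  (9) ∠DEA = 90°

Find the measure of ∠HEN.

From the given relations: EH = AN = 11.
Step 1: By the law of cosines on triangle EHN: EN² = 11² + 11² − 2·11·11·cos(150°) = 451.58, so EN ≈ 21.25.
Step 2: By the inverse law of cosines on triangle HEN: cos(∠HEN) = (11² + 21.25² − 11²) / (2·11·21.25) = 451.58/467.51 = 0.9659, so ∠HEN = 15°.

Therefore, the measure of angle ∠HEN = 15°.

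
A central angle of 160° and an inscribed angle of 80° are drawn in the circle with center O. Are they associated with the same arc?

By the inscribed angle theorem, if both angles subtend the same arc, the inscribed angle must be half the central angle.
Half of 160° = 80°, which equals the given inscribed angle of 80°.
Therefore, yes, they correspond to the same arc.

Yes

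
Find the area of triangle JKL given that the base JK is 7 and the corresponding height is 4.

Area = (1/2) * base * height
Area = (1/2) * 7 * 4
Area = 14

14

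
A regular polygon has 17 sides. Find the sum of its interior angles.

The sum of interior angles of an n-sided polygon is (n - 2) * 180.
For n = 17: (17 - 2) * 180 = 15 * 180 = 2700 degrees.

2700 degrees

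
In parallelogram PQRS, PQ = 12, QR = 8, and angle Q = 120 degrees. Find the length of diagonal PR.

Using the law of cosines:
d^2 = 12^2 + 8^2 - 2(12)(8)cos(120 degrees)
d^2 = 144 + 64 - 192*-1/2
d^2 = 304
d = 4*sqrt(19)

4*sqrt(19)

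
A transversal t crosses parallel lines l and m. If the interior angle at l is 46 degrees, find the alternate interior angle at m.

Alternate interior angles lie on opposite sides of the transversal, between the parallel lines.
By the alternate interior angle theorem, they are equal: 46 degrees.

46 degrees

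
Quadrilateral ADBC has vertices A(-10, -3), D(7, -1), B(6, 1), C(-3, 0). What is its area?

The Shoelace formula works by pairing each vertex with the next (cycling back to the first).
For each pair, compute x_i*y_(i+1) - x_(i+1)*y_i:
  (-10*-1 - 7*-3) = 31
  (7*1 - 6*-1) = 13
  (6*0 - -3*1) = 3
  (-3*-3 - -10*0) = 9
Taking half the absolute value of the total: Area = (1/2)(56) = 28.

28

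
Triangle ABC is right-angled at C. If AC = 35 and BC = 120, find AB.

By the Pythagorean theorem: AB^2 = AC^2 + BC^2
AB^2 = 35^2 + 120^2 = 1225 + 14400 = 15625
AB = sqrt(15625) = 125

125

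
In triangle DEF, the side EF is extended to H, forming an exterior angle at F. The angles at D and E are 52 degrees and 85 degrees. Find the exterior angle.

Exterior angle = 52 + 85 = 137 degrees (exterior angle theorem).

137 degrees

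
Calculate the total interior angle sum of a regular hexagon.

The sum of interior angles of an n-sided polygon is (n - 2) * 180.
For n = 6: (6 - 2) * 180 = 4 * 180 = 720 degrees.

720 degrees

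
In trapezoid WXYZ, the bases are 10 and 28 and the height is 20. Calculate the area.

A trapezoid's area equals the midsegment times the height.
The midsegment is (10 + 28) / 2 = 19.
Area = 19 * 20 = 380.

380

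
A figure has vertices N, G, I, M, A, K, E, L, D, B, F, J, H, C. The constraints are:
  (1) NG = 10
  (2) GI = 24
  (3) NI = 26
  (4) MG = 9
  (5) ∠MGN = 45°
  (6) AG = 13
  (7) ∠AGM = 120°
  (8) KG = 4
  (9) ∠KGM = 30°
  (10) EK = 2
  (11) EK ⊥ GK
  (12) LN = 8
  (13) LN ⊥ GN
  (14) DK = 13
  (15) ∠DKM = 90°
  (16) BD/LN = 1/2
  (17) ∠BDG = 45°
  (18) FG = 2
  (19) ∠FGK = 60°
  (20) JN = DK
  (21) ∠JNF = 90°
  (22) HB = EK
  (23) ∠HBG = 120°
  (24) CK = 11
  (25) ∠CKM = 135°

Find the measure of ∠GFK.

Step 1: By the law of cosines on triangle FGK: FK² = 2² + 4² − 2·2·4·cos(60°) = 12, so FK = 2·√3.
Step 2: By the inverse law of cosines on triangle GFK: cos(∠GFK) = (2² + (2·√3)² − 4²) / (2·2·2·√3) = 0/13.86 = 0, so ∠GFK = 90°.

Therefore, the measure of angle ∠GFK = 90°.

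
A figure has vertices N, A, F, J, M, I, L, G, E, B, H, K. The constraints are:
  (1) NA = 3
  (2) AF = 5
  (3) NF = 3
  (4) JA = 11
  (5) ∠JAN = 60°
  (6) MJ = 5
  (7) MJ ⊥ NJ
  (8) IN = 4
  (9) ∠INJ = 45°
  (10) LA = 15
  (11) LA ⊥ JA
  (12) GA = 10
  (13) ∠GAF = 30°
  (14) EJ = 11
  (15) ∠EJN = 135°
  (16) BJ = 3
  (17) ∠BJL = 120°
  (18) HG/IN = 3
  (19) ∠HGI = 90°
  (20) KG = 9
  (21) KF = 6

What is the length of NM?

Step 1: By the law of cosines on triangle JAN: JN² = 11² + 3² − 2·11·3·cos(60°) = 97, so JN = √97.
Step 2: By the law of cosines on triangle NJM: NM² = √97² + 5² − 2·√97·5·cos(90°) = 122, so NM = √122.

Therefore, the length of NM = √122.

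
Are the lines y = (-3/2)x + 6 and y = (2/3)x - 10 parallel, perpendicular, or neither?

Slope of line 1: m1 = -3/2
Slope of line 2: m2 = 2/3
Two lines are perpendicular when the product of their slopes is -1 (negative reciprocals).
m1 * m2 = (-3/2) * (2/3) = -1, confirming perpendicularity.

Perpendicular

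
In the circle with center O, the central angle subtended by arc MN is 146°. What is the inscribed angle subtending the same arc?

An inscribed angle intercepts an arc from a point on the circle, while the central angle intercepts the same arc from the center.
The inscribed angle is always half the central angle: 146° / 2 = 73°.

73°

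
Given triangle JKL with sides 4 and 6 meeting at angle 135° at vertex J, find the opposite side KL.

Law of cosines: KL^2 = 4^2 + 6^2 - 2(4)(6)cos(135°) = 24*sqrt(2) + 52, so KL = 2*sqrt(6*sqrt(2) + 13).

2*sqrt(6*sqrt(2) + 13)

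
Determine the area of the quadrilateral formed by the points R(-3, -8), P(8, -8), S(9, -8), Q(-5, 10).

Shoelace: sum of cross terms = 216, Area = (1/2)|216| = 108

108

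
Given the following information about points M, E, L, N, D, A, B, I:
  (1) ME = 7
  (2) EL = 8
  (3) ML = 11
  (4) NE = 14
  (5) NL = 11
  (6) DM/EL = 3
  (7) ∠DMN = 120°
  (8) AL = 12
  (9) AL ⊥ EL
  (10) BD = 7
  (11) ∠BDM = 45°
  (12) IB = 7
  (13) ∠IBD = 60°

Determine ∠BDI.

Step 1: By the law of cosines on triangle DBI: DI² = 7² + 7² − 2·7·7·cos(60°) = 49, so DI = 7.
Step 2: By the inverse law of cosines on triangle BDI: cos(∠BDI) = (7² + 7² − 7²) / (2·7·7) = 49/98 = 0.5, so ∠BDI = 60°.

Therefore, the measure of angle ∠BDI = 60°.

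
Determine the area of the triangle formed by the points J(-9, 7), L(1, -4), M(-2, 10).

The Shoelace formula computes the area from vertex coordinates by summing cross products.
For vertices (-9,7), (1,-4), (-2,10):
Signed sum = -9*-4 - 1*7 + 1*10 - -2*-4 + -2*7 - -9*10
= 29 + 2 + 76 = 107
Area = (1/2)|107| = 107/2.

107/2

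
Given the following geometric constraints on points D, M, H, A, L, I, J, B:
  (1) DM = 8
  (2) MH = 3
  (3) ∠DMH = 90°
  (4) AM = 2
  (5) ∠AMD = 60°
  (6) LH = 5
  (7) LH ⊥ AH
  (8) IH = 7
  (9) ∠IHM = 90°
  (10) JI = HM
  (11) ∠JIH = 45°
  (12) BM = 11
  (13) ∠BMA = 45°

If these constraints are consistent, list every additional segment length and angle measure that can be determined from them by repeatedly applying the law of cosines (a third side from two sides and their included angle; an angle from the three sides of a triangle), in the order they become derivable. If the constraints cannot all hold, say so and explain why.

The constraints are consistent. Derivable facts, in order:
After 1 step:
- AB ≈ 9.69
- DA = 2·√13
- DH = √73
- HJ ≈ 5.32
- MI = √58
After 2 steps:
- ∠ABM = 8.39°
- ∠ADM = 13.9°
- ∠BAM = 126.61°
- ∠DAM = 106.1°
- ∠DHM = 69.44°
- ∠HDM = 20.56°
- ∠HIM = 23.2°
- ∠HJI = 111.5°
- ∠HMI = 66.8°
- ∠IHJ = 23.5°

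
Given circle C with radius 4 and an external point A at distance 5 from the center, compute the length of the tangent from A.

tangent = √(d² - r²) = √(5² - 4²) = √(25 - 16) = √9 = 3

3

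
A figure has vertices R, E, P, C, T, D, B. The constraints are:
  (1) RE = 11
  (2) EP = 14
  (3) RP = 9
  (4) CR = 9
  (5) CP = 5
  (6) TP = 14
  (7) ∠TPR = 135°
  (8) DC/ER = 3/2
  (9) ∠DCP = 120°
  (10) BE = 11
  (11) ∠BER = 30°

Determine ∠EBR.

Step 1: By the law of cosines on triangle BER: BR² = 11² + 11² − 2·11·11·cos(30°) = 32.42, so BR ≈ 5.69.
Step 2: By the inverse law of cosines on triangle EBR: cos(∠EBR) = (11² + 5.69² − 11²) / (2·11·5.69) = 32.42/125.27 = 0.2588, so ∠EBR = 75°.

Therefore, the measure of angle ∠EBR = 75°.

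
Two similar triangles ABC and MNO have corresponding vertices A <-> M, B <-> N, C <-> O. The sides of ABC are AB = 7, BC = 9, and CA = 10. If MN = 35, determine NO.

Since the triangles are similar, the ratio of corresponding sides is constant.
Scale factor k = MN / AB = 35 / 7 = 5
NO = k * BC = 5 * 9 = 45

45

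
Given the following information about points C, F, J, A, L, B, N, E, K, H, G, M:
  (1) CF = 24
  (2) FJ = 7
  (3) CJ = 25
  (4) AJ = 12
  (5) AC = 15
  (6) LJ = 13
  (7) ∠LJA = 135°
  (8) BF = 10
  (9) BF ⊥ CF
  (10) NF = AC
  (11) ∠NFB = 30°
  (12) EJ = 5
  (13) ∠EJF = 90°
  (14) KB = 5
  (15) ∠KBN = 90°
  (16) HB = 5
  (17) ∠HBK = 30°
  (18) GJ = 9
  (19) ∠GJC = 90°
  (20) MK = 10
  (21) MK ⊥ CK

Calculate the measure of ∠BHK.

Step 1: By the law of cosines on triangle HBK: HK² = 5² + 5² − 2·5·5·cos(30°) = 6.7, so HK ≈ 2.59.
Step 2: By the inverse law of cosines on triangle BHK: cos(∠BHK) = (5² + 2.59² − 5²) / (2·5·2.59) = 6.7/25.88 = 0.2588, so ∠BHK = 75°.

Therefore, the measure of angle ∠BHK = 75°.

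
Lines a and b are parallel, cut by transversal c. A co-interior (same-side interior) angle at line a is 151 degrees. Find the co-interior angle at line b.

Co-interior angles (same-side interior) formed by parallel lines and a transversal are supplementary (sum to 180 degrees).
The given angle is 151 degrees.
The co-interior angle = 180 - 151 = 29 degrees.

29 degrees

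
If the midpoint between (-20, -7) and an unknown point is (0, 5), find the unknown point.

Using the midpoint formula: M = ((x1 + x2)/2, (y1 + y2)/2)
We know M = (0, 5) and A = (-20, -7)
For x: 0 = (-20 + x2)/2, so x2 = 2*0 - -20 = 20
For y: 5 = (-7 + y2)/2, so y2 = 2*5 - -7 = 17
C = (20, 17)

(20, 17)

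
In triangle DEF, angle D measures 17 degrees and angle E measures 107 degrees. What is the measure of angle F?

angle F = 180 - 17 - 107 = 56 degrees.

56 degrees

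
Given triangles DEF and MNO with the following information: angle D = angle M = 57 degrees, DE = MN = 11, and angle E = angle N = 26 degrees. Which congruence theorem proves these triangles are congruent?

Consider the given information: angle D = angle M = 57 degrees, DE = MN = 11, and angle E = angle N = 26 degrees
This is not SAS or HL: SAS requires two sides and the included angle between them. HL only applies to right triangles with matching hypotenuse and leg.
The correct criterion is ASA. Two pairs of corresponding angles and the included side are equal (Angle-Side-Angle).

ASA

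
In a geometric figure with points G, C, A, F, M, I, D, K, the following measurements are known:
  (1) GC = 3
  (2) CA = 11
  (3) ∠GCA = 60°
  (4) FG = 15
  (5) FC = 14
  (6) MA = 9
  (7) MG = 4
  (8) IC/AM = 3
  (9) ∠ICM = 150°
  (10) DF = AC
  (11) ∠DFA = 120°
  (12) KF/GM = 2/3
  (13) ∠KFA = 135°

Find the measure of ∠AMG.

Step 1: By the law of cosines on triangle ACG: AG² = 11² + 3² − 2·11·3·cos(60°) = 97, so AG = √97.
Step 2: By the inverse law of cosines on triangle AMG: cos(∠AMG) = (9² + 4² − √97²) / (2·9·4) = 0/72 = 0, so ∠AMG = 90°.

Therefore, the measure of angle ∠AMG = 90°.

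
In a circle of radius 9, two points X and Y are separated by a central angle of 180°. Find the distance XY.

Drop a perpendicular from the center to the chord, bisecting both the chord and the central angle.
Each half-chord = r sin(θ/2) = 9 sin(90°).
The full chord = 2 × 9 × sin(90°) = 18.

18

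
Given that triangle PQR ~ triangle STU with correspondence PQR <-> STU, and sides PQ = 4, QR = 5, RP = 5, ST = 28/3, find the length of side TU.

Similar triangles have proportional sides. Setting up the proportion:
ST / PQ = TU / QR
28/3 / 4 = TU / 5
TU = 5 * 28/3 / 4 = 35/3.

35/3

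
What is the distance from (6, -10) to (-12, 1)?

d = sqrt((-18)^2 + (11)^2) = sqrt(445)

sqrt(445)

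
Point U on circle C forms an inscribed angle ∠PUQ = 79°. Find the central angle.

Central angle = 2 × 79° = 158° (inscribed angle theorem).

158°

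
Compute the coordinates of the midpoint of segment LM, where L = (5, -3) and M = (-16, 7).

The midpoint is the point halfway along the segment.
Move half the horizontal distance: 5 + (-16 - 5)/2 = 5 + -21/2 = -11/2
Move half the vertical distance: -3 + (7 - -3)/2 = -3 + 10/2 = 2
Midpoint = (-11/2, 2)

(-11/2, 2)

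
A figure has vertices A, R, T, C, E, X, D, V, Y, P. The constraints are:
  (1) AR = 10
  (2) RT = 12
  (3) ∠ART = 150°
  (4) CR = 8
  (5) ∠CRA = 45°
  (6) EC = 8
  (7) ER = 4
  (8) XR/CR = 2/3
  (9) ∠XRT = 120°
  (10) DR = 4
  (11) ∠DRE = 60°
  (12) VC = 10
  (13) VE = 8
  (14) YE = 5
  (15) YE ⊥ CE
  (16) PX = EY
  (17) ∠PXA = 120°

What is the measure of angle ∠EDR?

Step 1: By the law of cosines on triangle DRE: DE² = 4² + 4² − 2·4·4·cos(60°) = 16, so DE = 4.
Step 2: By the inverse law of cosines on triangle EDR: cos(∠EDR) = (4² + 4² − 4²) / (2·4·4) = 16/32 = 0.5, so ∠EDR = 60°.

Therefore, the measure of angle ∠EDR = 60°.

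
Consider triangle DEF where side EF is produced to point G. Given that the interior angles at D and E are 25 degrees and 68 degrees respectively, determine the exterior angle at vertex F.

Exterior angle = 25 + 68 = 93 degrees (exterior angle theorem).

93 degrees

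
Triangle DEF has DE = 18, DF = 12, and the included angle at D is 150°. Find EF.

Law of cosines: EF^2 = 18^2 + 12^2 - 2(18)(12)cos(150°) = 216*sqrt(3) + 468, so EF = 6*sqrt(6*sqrt(3) + 13).

6*sqrt(6*sqrt(3) + 13)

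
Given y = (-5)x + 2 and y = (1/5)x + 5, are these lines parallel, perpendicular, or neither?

Slope of line 1: m1 = -5
Slope of line 2: m2 = 1/5
m1 * m2 = (-5) * (1/5) = -1 = -1, so the lines are perpendicular.

Perpendicular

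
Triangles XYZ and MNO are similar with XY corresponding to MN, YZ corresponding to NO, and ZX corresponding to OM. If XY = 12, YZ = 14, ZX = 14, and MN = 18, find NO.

k = 18/12 = 3/2. NO = 3/2 * 14 = 21.

21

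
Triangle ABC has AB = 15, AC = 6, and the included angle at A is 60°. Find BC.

By the law of cosines: BC^2 = AB^2 + AC^2 - 2*AB*AC*cos(A)
BC^2 = 15^2 + 6^2 - 2*15*6*cos(60°)
BC^2 = 225 + 36 - 180*(1/2)
BC^2 = 171
BC = 3*sqrt(19)

3*sqrt(19)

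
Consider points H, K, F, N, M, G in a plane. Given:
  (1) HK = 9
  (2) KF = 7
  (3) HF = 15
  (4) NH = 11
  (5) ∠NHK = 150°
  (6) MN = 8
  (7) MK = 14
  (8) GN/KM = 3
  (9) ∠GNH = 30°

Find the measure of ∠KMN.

Step 1: By the law of cosines on triangle KHN: KN² = 9² + 11² − 2·9·11·cos(150°) = 373.47, so KN ≈ 19.33.
Step 2: By the inverse law of cosines on triangle KMN: cos(∠KMN) = (14² + 8² − 19.33²) / (2·14·8) = -113.47/224 = -0.5066, so ∠KMN = 120.44°.

Therefore, the measure of angle ∠KMN = 120.44°.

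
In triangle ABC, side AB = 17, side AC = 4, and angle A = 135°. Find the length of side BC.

Law of cosines: BC^2 = 17^2 + 4^2 - 2(17)(4)cos(135°) = 68*sqrt(2) + 305, so BC = sqrt(68*sqrt(2) + 305).

sqrt(68*sqrt(2) + 305)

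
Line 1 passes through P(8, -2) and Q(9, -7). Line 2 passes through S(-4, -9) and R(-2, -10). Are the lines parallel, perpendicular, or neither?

Slope of line 1: m1 = (-7 - -2)/(9 - 8) = -5/1 = -5
Slope of line 2: m2 = (-10 - -9)/(-2 - -4) = -1/2 = -1/2
For parallel lines we need equal slopes: -5 != -1/2.
For perpendicular lines we need m1*m2 = -1: (-5)(-1/2) = 5/2 != -1.
Since neither condition holds, the lines are neither parallel nor perpendicular.

Neither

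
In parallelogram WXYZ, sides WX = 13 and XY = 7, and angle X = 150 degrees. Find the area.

The area of a parallelogram equals the product of two adjacent sides times the sine of the included angle.
This is because the height equals 7 * sin(150°) = 7/2.
Area = 13 * 7/2 = 91/2

91/2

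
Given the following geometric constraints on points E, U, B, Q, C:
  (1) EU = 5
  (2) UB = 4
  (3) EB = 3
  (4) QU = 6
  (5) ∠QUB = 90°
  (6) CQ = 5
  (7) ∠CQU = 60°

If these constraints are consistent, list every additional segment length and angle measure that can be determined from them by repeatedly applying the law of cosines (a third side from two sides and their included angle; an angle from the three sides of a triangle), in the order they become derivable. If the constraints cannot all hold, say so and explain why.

The constraints are consistent. Derivable facts, in order:
After 1 step:
- BQ = 2·√13
- UC = √31
- ∠BEU = 53.13°
- ∠BUE = 36.87°
- ∠EBU = 90°
After 2 steps:
- ∠BQU = 33.69°
- ∠CUQ = 51.05°
- ∠QBU = 56.31°
- ∠QCU = 68.95°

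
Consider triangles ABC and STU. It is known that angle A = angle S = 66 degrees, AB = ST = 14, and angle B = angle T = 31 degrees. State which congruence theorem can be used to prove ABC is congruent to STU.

The given information matches ASA: Two pairs of corresponding angles and the included side are equal (Angle-Side-Angle).

ASA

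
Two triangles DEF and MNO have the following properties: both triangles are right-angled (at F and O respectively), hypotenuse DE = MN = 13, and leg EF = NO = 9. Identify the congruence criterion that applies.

Consider the given information: both triangles are right-angled (at F and O respectively), hypotenuse DE = MN = 13, and leg EF = NO = 9
This is not SSS or SAS: SSS requires all three pairs of sides, but we don't have that. SAS requires two sides and the included angle between them.
The correct criterion is HL. The hypotenuse and one leg of two right triangles are equal (Hypotenuse-Leg).

HL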